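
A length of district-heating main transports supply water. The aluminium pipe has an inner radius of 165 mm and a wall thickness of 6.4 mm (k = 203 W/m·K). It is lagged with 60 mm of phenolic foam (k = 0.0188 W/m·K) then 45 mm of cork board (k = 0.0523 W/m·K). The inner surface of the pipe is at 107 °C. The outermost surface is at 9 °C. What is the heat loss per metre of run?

q′ ≈ 31.8 W/m

Treating each annulus and film as a series resistance:
R_aluminium pipe wall = ln(171.4/165)/(2π×203×1) = 2.984×10^-5 K/W
R_phenolic foam = ln(231.4/171.4)/(2π×0.0188×1) = 2.541 K/W
R_cork board = ln(276.4/231.4)/(2π×0.0523×1) = 0.5408 K/W
R_total = 3.082 K/W
Q = ΔT/R_total = 98/3.082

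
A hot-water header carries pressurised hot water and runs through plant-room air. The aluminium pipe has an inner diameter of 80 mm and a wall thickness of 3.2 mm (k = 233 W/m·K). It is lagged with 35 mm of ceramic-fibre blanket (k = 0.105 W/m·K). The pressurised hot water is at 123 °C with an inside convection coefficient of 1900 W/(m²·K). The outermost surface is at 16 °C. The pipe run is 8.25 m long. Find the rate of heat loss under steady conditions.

Cylindrical conduction, so R = ln(r₂/r₁)/(2πkL) per layer, in series:
R_inner film = 1/(h_i·2πr₁L) = 1/(1900×2π×0.04×8.25) = 2.538×10^-4 K/W
R_aluminium pipe wall = ln(43.2/40)/(2π×233×8.25) = 6.372×10^-6 K/W
R_ceramic-fibre blanket = ln(78.2/43.2)/(2π×0.105×8.25) = 0.109 K/W
R_total = 0.1093 K/W
Q = ΔT/R_total = 107/0.1093

Q ≈ 979 W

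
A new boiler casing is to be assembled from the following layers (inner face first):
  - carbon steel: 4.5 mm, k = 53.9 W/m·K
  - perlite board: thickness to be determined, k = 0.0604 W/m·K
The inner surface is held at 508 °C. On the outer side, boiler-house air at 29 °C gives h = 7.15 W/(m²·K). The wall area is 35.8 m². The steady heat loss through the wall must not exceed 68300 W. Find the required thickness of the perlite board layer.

Thermal resistances in series:
R_carbon steel = L/(kA) = 0.0045/(53.9×35.8) = 2.332×10^-6 K/W
R_outer film = 1/(h_o·A) = 1/(7.15×35.8) = 0.003907 K/W
Sum of the known resistances R_other = 0.003909 K/W
Required total resistance R_tot = ΔT/Q_allow = 479/68300 = 0.007013 K/W
R_perlite board = R_tot − R_other = 0.003104 K/W
L = R·k·A = 0.003104×0.0604×35.8

L ≈ 6.71 mm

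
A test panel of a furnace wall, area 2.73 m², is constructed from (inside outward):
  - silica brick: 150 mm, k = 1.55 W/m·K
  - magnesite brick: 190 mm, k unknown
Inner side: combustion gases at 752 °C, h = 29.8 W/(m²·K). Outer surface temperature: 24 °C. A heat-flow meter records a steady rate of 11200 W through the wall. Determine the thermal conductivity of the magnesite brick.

Using the resistance-network approach (series):
R_inner film = 1/(h_i·A) = 1/(29.8×2.73) = 0.01229 K/W
R_silica brick = L/(kA) = 0.15/(1.55×2.73) = 0.03545 K/W
Sum of known resistances R_other = 0.04774 K/W
Total R = ΔT/Q = 728/11200 = 0.065 K/W
R_magnesite brick = R_total − R_other = 0.01726 K/W
k = L/(R·A) = 0.19/(0.01726×2.73)

k ≈ 4.03 W/(m·K)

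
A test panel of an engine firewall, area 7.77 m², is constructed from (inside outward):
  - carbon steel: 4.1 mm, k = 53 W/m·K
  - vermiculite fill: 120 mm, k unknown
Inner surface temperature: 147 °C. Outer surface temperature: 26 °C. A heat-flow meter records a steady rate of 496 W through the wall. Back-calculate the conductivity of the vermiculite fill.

k ≈ 0.0633 W/(m·K)

Model the wall as resistances in series:
R_carbon steel = L/(kA) = 0.0041/(53×7.77) = 9.956×10^-6 K/W
Sum of known resistances R_other = 9.956×10^-6 K/W
Total R = ΔT/Q = 121/496 = 0.244 K/W
R_vermiculite fill = R_total − R_other = 0.2439 K/W
k = L/(R·A) = 0.12/(0.2439×7.77)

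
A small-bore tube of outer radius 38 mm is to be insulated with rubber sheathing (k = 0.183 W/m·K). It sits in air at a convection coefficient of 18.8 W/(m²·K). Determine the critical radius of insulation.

r_cr ≈ 9.73 mm

For a cylinder r_cr = k/h = 0.183/18.8
r_cr = 9.73 mm; since the bare radius (38 mm) is above r_cr, any added insulation will reduce heat loss.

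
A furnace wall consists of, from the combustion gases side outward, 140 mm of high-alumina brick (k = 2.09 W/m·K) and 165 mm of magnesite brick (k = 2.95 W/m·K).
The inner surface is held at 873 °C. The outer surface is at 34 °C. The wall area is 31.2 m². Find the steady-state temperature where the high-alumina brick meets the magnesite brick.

T ≈ 416 °C

Model the wall as resistances in series:
R_high-alumina brick = L/(kA) = 0.14/(2.09×31.2) = 0.002147 K/W
R_magnesite brick = L/(kA) = 0.165/(2.95×31.2) = 0.001793 K/W
R_total = 0.00394 K/W;  Q = ΔT/R_total = 839/0.00394 = 213000 W
T_interface = T_inner − Q·ΣR(inner→interface) = 873 − 213000×0.002147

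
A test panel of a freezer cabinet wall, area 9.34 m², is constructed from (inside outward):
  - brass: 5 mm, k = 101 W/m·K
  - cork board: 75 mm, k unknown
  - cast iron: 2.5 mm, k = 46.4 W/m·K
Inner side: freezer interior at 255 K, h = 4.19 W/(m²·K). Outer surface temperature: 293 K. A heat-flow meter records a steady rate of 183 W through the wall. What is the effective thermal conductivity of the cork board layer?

k ≈ 0.0441 W/(m·K)

Treating each layer as a thermal resistance in series:
R_inner film = 1/(h_i·A) = 1/(4.19×9.34) = 0.02555 K/W
R_brass = L/(kA) = 0.005/(101×9.34) = 5.3×10^-6 K/W
R_cast iron = L/(kA) = 0.0025/(46.4×9.34) = 5.769×10^-6 K/W
Sum of known resistances R_other = 0.02556 K/W
Total R = ΔT/Q = 38/183 = 0.2077 K/W
R_cork board = R_total − R_other = 0.1821 K/W
k = L/(R·A) = 0.075/(0.1821×9.34)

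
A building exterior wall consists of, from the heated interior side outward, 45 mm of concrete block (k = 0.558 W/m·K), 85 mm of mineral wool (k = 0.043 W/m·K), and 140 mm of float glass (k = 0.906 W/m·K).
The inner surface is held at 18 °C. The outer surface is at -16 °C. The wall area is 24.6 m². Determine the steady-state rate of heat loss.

Model the wall as resistances in series:
R_concrete block = L/(kA) = 0.045/(0.558×24.6) = 0.003278 K/W
R_mineral wool = L/(kA) = 0.085/(0.043×24.6) = 0.08036 K/W
R_float glass = L/(kA) = 0.14/(0.906×24.6) = 0.006282 K/W
R_total = 0.08992 K/W
Q = ΔT / R_total = 34 / 0.08992

Q ≈ 378 W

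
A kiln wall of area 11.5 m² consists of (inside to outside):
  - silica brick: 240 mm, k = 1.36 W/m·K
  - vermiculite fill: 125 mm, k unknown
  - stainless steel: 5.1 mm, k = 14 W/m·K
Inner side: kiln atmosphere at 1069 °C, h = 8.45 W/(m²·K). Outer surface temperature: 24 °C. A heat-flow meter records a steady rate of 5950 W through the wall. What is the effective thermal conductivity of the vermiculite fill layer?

Treating each layer as a thermal resistance in series:
R_inner film = 1/(h_i·A) = 1/(8.45×11.5) = 0.01029 K/W
R_silica brick = L/(kA) = 0.24/(1.36×11.5) = 0.01535 K/W
R_stainless steel = L/(kA) = 0.0051/(14×11.5) = 3.168×10^-5 K/W
Sum of known resistances R_other = 0.02567 K/W
Total R = ΔT/Q = 1045/5950 = 0.1756 K/W
R_vermiculite fill = R_total − R_other = 0.15 K/W
k = L/(R·A) = 0.125/(0.15×11.5)

k ≈ 0.0725 W/(m·K)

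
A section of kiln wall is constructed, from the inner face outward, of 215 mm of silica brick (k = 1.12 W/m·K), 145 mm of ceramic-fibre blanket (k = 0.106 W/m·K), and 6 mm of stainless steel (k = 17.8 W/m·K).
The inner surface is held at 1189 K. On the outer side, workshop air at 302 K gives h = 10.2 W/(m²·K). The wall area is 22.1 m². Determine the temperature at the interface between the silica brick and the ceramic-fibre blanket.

Model the wall as resistances in series:
R_silica brick = L/(kA) = 0.215/(1.12×22.1) = 0.008686 K/W
R_ceramic-fibre blanket = L/(kA) = 0.145/(0.106×22.1) = 0.0619 K/W
R_stainless steel = L/(kA) = 0.006/(17.8×22.1) = 1.525×10^-5 K/W
R_outer film = 1/(h_o·A) = 1/(10.2×22.1) = 0.004436 K/W
R_total = 0.07503 K/W;  Q = ΔT/R_total = 887/0.07503 = 11820 W
T_interface = T_inner − Q·ΣR(inner→interface) = 1189 − 11800×0.008686

T ≈ 1090 K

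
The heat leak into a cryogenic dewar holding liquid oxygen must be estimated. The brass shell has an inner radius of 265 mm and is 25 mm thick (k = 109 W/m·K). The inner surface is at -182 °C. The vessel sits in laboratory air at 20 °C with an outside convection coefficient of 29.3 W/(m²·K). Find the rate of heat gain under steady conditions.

Q ≈ 6210 W

Each spherical layer contributes R = (1/r_i − 1/r_o)/(4πk):
R_brass shell = (1/0.265 − 1/0.29)/(4π×109) = 2.375×10^-4 K/W
R_outer film = 1/(h·4πr_o²) = 1/(29.3×4π×0.29²) = 0.03229 K/W
R_total = 0.03253 K/W
Q = ΔT/R_total = 202/0.03253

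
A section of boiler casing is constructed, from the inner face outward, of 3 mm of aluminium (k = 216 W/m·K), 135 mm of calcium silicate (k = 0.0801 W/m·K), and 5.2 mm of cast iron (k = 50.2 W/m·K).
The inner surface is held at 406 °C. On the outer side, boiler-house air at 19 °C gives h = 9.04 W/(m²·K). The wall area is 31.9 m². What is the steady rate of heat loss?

Treating each layer as a thermal resistance in series:
R_aluminium = L/(kA) = 0.003/(216×31.9) = 4.354×10^-7 K/W
R_calcium silicate = L/(kA) = 0.135/(0.0801×31.9) = 0.05283 K/W
R_cast iron = L/(kA) = 0.0052/(50.2×31.9) = 3.247×10^-6 K/W
R_outer film = 1/(h_o·A) = 1/(9.04×31.9) = 0.003468 K/W
R_total = 0.05631 K/W
Q = ΔT / R_total = 387 / 0.05631

Q ≈ 6870 W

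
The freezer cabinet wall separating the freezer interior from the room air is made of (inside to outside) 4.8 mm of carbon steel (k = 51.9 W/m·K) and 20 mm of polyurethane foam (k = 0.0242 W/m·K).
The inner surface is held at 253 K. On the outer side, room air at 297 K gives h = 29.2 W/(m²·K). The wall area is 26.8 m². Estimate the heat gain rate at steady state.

Q ≈ 1370 W

Series thermal resistances:
R_carbon steel = L/(kA) = 0.0048/(51.9×26.8) = 3.451×10^-6 K/W
R_polyurethane foam = L/(kA) = 0.02/(0.0242×26.8) = 0.03084 K/W
R_outer film = 1/(h_o·A) = 1/(29.2×26.8) = 0.001278 K/W
R_total = 0.03212 K/W
Q = ΔT / R_total = 44 / 0.03212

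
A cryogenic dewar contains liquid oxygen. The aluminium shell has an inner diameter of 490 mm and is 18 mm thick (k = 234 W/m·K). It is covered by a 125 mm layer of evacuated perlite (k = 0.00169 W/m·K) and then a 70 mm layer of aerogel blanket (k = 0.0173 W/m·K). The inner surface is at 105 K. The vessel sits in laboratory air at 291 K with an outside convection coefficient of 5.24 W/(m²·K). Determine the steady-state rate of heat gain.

Q ≈ 3.12 W

For a spherical shell R = (1/r₁ − 1/r₂)/(4πk); film R = 1/(h·4πr²). In series:
R_aluminium shell = (1/0.245 − 1/0.263)/(4π×234) = 9.5×10^-5 K/W
R_evacuated perlite = (1/0.263 − 1/0.388)/(4π×0.00169) = 57.68 K/W
R_aerogel blanket = (1/0.388 − 1/0.458)/(4π×0.0173) = 1.812 K/W
R_outer film = 1/(h·4πr_o²) = 1/(5.24×4π×0.458²) = 0.0724 K/W
R_total = 59.56 K/W
Q = ΔT/R_total = 186/59.56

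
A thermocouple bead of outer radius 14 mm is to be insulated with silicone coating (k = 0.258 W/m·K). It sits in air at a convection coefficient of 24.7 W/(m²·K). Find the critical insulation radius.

r_cr ≈ 20.9 mm

For a sphere r_cr = 2k/h = 2×0.258/24.7
r_cr = 20.9 mm; since the bare radius (14 mm) is below r_cr, adding a thin layer of insulation will *increase* heat loss.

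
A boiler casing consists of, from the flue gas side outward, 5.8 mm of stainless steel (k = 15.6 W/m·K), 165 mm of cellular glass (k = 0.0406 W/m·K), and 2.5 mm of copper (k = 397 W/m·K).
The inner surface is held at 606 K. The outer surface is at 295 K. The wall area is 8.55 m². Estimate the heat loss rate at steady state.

Using the resistance-network approach (series):
R_stainless steel = L/(kA) = 0.0058/(15.6×8.55) = 4.348×10^-5 K/W
R_cellular glass = L/(kA) = 0.165/(0.0406×8.55) = 0.4753 K/W
R_copper = L/(kA) = 0.0025/(397×8.55) = 7.365×10^-7 K/W
R_total = 0.4754 K/W
Q = ΔT / R_total = 311 / 0.4754

Q ≈ 654 W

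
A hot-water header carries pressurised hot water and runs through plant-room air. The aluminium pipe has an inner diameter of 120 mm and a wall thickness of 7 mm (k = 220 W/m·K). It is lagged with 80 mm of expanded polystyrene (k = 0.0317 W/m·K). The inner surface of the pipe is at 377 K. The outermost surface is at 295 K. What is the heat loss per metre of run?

Radial resistances (cylindrical: R_cond = ln(r_o/r_i)/(2πkL), R_conv = 1/(h·2πrL)):
R_aluminium pipe wall = ln(67/60)/(2π×220×1) = 7.983×10^-5 K/W
R_expanded polystyrene = ln(147/67)/(2π×0.0317×1) = 3.945 K/W
R_total = 3.945 K/W
Q = ΔT/R_total = 82/3.945

q′ ≈ 20.8 W/m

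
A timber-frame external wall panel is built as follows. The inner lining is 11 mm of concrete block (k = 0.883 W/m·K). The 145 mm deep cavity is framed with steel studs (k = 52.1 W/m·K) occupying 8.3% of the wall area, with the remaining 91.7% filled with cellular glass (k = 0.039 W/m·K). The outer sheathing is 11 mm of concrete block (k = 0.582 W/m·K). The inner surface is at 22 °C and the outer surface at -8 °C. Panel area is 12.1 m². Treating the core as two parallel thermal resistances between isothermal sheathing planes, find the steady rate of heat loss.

Sheathing layers in series; stud and cavity paths in parallel between them.
R_inner = 0.011/(0.883×12.1) = 0.00103 K/W
R_stud  = 0.145/(52.1×0.083×12.1) = 0.002771 K/W
R_cav   = 0.145/(0.039×0.917×12.1) = 0.3351 K/W
1/R_core = 1/R_stud + 1/R_cav → R_core = 0.002748 K/W
R_outer = 0.011/(0.582×12.1) = 0.001562 K/W
R_total = 0.00534 K/W
Q = ΔT/R_total = 30/0.00534

Q ≈ 5620 W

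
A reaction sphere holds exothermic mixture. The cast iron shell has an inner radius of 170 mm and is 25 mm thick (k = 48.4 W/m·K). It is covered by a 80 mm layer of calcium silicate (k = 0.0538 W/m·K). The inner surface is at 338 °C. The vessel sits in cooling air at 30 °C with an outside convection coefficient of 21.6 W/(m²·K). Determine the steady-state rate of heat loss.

Q ≈ 136 W

Spherical conduction: R = (1/r_in − 1/r_out)/(4πk) per layer; series-sum.
R_cast iron shell = (1/0.17 − 1/0.195)/(4π×48.4) = 0.00124 K/W
R_calcium silicate = (1/0.195 − 1/0.275)/(4π×0.0538) = 2.207 K/W
R_outer film = 1/(h·4πr_o²) = 1/(21.6×4π×0.275²) = 0.04872 K/W
R_total = 2.257 K/W
Q = ΔT/R_total = 308/2.257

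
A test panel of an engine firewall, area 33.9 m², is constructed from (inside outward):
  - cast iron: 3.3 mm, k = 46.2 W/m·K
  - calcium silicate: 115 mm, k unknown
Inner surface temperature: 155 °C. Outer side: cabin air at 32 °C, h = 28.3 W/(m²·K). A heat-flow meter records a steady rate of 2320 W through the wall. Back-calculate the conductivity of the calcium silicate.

Using the resistance-network approach (series):
R_cast iron = L/(kA) = 0.0033/(46.2×33.9) = 2.107×10^-6 K/W
R_outer film = 1/(h_o·A) = 1/(28.3×33.9) = 0.001042 K/W
Sum of known resistances R_other = 0.001044 K/W
Total R = ΔT/Q = 123/2320 = 0.05302 K/W
R_calcium silicate = R_total − R_other = 0.05197 K/W
k = L/(R·A) = 0.115/(0.05197×33.9)

k ≈ 0.0653 W/(m·K)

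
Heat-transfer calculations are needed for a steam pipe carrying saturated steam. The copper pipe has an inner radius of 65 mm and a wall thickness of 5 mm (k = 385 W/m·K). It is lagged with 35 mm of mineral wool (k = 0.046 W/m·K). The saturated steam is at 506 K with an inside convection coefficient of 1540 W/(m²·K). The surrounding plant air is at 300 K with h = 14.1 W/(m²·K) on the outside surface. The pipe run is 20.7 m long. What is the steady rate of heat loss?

Q ≈ 2820 W

Per-layer cylindrical resistances, series-summed:
R_inner film = 1/(h_i·2πr₁L) = 1/(1540×2π×0.065×20.7) = 7.681×10^-5 K/W
R_copper pipe wall = ln(70/65)/(2π×385×20.7) = 1.48×10^-6 K/W
R_mineral wool = ln(105/70)/(2π×0.046×20.7) = 0.06777 K/W
R_outer film = 1/(h_o·2πr_oL) = 1/(14.1×2π×0.105×20.7) = 0.005193 K/W
R_total = 0.07304 K/W
Q = ΔT/R_total = 206/0.07304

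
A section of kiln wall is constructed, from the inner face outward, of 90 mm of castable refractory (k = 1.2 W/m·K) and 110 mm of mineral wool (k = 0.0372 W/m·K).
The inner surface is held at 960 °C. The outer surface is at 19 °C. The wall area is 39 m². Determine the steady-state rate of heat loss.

Series thermal resistances:
R_castable refractory = L/(kA) = 0.09/(1.2×39) = 0.001923 K/W
R_mineral wool = L/(kA) = 0.11/(0.0372×39) = 0.07582 K/W
R_total = 0.07774 K/W
Q = ΔT / R_total = 941 / 0.07774

Q ≈ 12100 W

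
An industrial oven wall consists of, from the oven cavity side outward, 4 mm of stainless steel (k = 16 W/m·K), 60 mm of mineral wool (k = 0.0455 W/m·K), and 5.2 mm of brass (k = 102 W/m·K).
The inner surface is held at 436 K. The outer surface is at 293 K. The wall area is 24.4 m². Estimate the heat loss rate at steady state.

Q ≈ 2650 W

Series thermal resistances:
R_stainless steel = L/(kA) = 0.004/(16×24.4) = 1.025×10^-5 K/W
R_mineral wool = L/(kA) = 0.06/(0.0455×24.4) = 0.05404 K/W
R_brass = L/(kA) = 0.0052/(102×24.4) = 2.089×10^-6 K/W
R_total = 0.05406 K/W
Q = ΔT / R_total = 143 / 0.05406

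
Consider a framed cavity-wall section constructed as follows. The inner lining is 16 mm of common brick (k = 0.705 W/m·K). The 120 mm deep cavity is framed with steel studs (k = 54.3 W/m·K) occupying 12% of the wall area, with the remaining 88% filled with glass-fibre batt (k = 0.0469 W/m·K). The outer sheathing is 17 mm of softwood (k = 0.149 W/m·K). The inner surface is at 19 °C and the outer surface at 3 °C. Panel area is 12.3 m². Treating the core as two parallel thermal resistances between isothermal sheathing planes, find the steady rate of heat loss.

Sheathing layers in series; stud and cavity paths in parallel between them.
R_inner = 0.016/(0.705×12.3) = 0.001845 K/W
R_stud  = 0.12/(54.3×0.12×12.3) = 0.001497 K/W
R_cav   = 0.12/(0.0469×0.88×12.3) = 0.2364 K/W
1/R_core = 1/R_stud + 1/R_cav → R_core = 0.001488 K/W
R_outer = 0.017/(0.149×12.3) = 0.009276 K/W
R_total = 0.01261 K/W
Q = ΔT/R_total = 16/0.01261

Q ≈ 1270 W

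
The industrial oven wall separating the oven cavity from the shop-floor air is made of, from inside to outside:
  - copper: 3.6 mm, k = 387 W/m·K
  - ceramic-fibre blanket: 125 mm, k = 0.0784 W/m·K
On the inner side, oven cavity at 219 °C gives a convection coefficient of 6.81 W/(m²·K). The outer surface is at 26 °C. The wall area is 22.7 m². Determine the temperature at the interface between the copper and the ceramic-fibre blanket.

Using the resistance-network approach (series):
R_inner film = 1/(h_i·A) = 1/(6.81×22.7) = 0.006469 K/W
R_copper = L/(kA) = 0.0036/(387×22.7) = 4.098×10^-7 K/W
R_ceramic-fibre blanket = L/(kA) = 0.125/(0.0784×22.7) = 0.07024 K/W
R_total = 0.07671 K/W;  Q = ΔT/R_total = 193/0.07671 = 2516 W
T_interface = T_inner − Q·ΣR(inner→interface) = 219 − 2520×0.006469

T ≈ 203 °C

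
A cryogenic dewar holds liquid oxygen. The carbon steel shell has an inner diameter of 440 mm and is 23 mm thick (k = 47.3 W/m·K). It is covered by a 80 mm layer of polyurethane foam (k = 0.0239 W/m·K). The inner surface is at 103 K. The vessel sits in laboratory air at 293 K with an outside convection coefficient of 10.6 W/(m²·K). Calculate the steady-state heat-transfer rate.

Q ≈ 54.8 W

Each spherical layer contributes R = (1/r_i − 1/r_o)/(4πk):
R_carbon steel shell = (1/0.22 − 1/0.243)/(4π×47.3) = 7.238×10^-4 K/W
R_polyurethane foam = (1/0.243 − 1/0.323)/(4π×0.0239) = 3.394 K/W
R_outer film = 1/(h·4πr_o²) = 1/(10.6×4π×0.323²) = 0.07196 K/W
R_total = 3.466 K/W
Q = ΔT/R_total = 190/3.466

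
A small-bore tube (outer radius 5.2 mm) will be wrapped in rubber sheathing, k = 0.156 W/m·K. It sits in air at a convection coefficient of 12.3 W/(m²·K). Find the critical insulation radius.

For a cylinder r_cr = k/h = 0.156/12.3
r_cr = 12.7 mm; since the bare radius (5.2 mm) is below r_cr, adding a thin layer of insulation will *increase* heat loss.

r_cr ≈ 12.7 mm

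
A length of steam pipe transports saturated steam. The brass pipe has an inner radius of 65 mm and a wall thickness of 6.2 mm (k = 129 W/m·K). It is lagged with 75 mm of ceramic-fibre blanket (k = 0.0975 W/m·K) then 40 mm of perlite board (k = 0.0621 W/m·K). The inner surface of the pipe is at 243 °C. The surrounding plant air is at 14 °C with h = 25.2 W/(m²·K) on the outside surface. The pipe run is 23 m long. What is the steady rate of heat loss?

For a radial system each layer contributes R = ln(r_out/r_in)/(2πkL); films add R = 1/(hA).
R_brass pipe wall = ln(71.2/65)/(2π×129×23) = 4.887×10^-6 K/W
R_ceramic-fibre blanket = ln(146.2/71.2)/(2π×0.0975×23) = 0.05106 K/W
R_perlite board = ln(186.2/146.2)/(2π×0.0621×23) = 0.02695 K/W
R_outer film = 1/(h_o·2πr_oL) = 1/(25.2×2π×0.1862×23) = 0.001475 K/W
R_total = 0.07949 K/W
Q = ΔT/R_total = 229/0.07949

Q ≈ 2880 W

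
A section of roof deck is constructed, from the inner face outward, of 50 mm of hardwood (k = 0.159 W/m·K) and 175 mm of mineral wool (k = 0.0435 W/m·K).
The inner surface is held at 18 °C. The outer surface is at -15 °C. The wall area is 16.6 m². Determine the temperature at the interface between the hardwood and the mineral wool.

Using the resistance-network approach (series):
R_hardwood = L/(kA) = 0.05/(0.159×16.6) = 0.01894 K/W
R_mineral wool = L/(kA) = 0.175/(0.0435×16.6) = 0.2423 K/W
R_total = 0.2613 K/W;  Q = ΔT/R_total = 33/0.2613 = 126.3 W
T_interface = T_inner − Q·ΣR(inner→interface) = 18 − 126×0.01894

T ≈ 15.6 °C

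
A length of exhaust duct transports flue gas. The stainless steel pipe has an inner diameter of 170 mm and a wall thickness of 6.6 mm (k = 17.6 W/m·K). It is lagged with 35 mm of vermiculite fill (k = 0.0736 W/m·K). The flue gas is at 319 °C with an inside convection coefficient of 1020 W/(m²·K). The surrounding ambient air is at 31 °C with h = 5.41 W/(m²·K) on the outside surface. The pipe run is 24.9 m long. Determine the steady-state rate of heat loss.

Q ≈ 7670 W

For a radial system each layer contributes R = ln(r_out/r_in)/(2πkL); films add R = 1/(hA).
R_inner film = 1/(h_i·2πr₁L) = 1/(1020×2π×0.085×24.9) = 7.372×10^-5 K/W
R_stainless steel pipe wall = ln(91.6/85)/(2π×17.6×24.9) = 2.716×10^-5 K/W
R_vermiculite fill = ln(126.6/91.6)/(2π×0.0736×24.9) = 0.0281 K/W
R_outer film = 1/(h_o·2πr_oL) = 1/(5.41×2π×0.1266×24.9) = 0.009332 K/W
R_total = 0.03754 K/W
Q = ΔT/R_total = 288/0.03754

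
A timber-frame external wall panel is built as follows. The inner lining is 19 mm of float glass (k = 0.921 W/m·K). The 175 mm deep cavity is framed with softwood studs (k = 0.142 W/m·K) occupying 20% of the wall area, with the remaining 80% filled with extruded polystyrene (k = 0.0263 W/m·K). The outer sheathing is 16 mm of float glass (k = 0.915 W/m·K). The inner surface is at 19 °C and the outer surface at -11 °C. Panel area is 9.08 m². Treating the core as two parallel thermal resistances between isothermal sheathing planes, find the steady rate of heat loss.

Sheathing layers in series; stud and cavity paths in parallel between them.
R_inner = 0.019/(0.921×9.08) = 0.002272 K/W
R_stud  = 0.175/(0.142×0.2×9.08) = 0.6786 K/W
R_cav   = 0.175/(0.0263×0.8×9.08) = 0.916 K/W
1/R_core = 1/R_stud + 1/R_cav → R_core = 0.3898 K/W
R_outer = 0.016/(0.915×9.08) = 0.001926 K/W
R_total = 0.394 K/W
Q = ΔT/R_total = 30/0.394

Q ≈ 76.1 W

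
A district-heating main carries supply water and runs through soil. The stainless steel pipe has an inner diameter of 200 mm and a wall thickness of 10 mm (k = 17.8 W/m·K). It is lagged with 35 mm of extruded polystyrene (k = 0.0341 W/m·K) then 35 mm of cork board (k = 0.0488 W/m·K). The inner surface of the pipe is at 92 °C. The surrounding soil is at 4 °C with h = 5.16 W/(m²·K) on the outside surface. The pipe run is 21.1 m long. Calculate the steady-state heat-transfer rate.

Cylindrical conduction, so R = ln(r₂/r₁)/(2πkL) per layer, in series:
R_stainless steel pipe wall = ln(110/100)/(2π×17.8×21.1) = 4.039×10^-5 K/W
R_extruded polystyrene = ln(145/110)/(2π×0.0341×21.1) = 0.06111 K/W
R_cork board = ln(180/145)/(2π×0.0488×21.1) = 0.03342 K/W
R_outer film = 1/(h_o·2πr_oL) = 1/(5.16×2π×0.18×21.1) = 0.008121 K/W
R_total = 0.1027 K/W
Q = ΔT/R_total = 88/0.1027

Q ≈ 857 W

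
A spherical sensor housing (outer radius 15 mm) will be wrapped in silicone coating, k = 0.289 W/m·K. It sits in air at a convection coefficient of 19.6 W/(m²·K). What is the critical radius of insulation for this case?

For a sphere r_cr = 2k/h = 2×0.289/19.6
r_cr = 29.5 mm; since the bare radius (15 mm) is below r_cr, adding a thin layer of insulation will *increase* heat loss.

r_cr ≈ 29.5 mm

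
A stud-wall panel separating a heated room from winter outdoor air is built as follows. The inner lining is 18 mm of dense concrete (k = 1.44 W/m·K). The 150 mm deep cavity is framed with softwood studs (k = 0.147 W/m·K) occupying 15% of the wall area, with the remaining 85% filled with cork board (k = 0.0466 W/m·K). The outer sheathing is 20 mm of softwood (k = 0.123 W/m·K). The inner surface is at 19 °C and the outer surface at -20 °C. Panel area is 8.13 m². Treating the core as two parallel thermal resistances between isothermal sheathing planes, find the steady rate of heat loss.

Q ≈ 122 W

Sheathing layers in series; stud and cavity paths in parallel between them.
R_inner = 0.018/(1.44×8.13) = 0.001538 K/W
R_stud  = 0.15/(0.147×0.15×8.13) = 0.8367 K/W
R_cav   = 0.15/(0.0466×0.85×8.13) = 0.4658 K/W
1/R_core = 1/R_stud + 1/R_cav → R_core = 0.2992 K/W
R_outer = 0.02/(0.123×8.13) = 0.02 K/W
R_total = 0.3208 K/W
Q = ΔT/R_total = 39/0.3208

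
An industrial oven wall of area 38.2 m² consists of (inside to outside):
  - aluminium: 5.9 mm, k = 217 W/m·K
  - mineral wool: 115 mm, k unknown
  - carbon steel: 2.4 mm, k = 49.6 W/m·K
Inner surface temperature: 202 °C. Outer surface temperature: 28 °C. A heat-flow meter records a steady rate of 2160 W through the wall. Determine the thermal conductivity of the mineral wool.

Series thermal resistances:
R_aluminium = L/(kA) = 0.0059/(217×38.2) = 7.118×10^-7 K/W
R_carbon steel = L/(kA) = 0.0024/(49.6×38.2) = 1.267×10^-6 K/W
Sum of known resistances R_other = 1.978×10^-6 K/W
Total R = ΔT/Q = 174/2160 = 0.08056 K/W
R_mineral wool = R_total − R_other = 0.08055 K/W
k = L/(R·A) = 0.115/(0.08055×38.2)

k ≈ 0.0374 W/(m·K)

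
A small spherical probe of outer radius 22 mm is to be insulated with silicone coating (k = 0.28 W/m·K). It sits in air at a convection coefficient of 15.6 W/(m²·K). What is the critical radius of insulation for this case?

r_cr ≈ 35.9 mm

For a sphere r_cr = 2k/h = 2×0.28/15.6
r_cr = 35.9 mm; since the bare radius (22 mm) is below r_cr, adding a thin layer of insulation will *increase* heat loss.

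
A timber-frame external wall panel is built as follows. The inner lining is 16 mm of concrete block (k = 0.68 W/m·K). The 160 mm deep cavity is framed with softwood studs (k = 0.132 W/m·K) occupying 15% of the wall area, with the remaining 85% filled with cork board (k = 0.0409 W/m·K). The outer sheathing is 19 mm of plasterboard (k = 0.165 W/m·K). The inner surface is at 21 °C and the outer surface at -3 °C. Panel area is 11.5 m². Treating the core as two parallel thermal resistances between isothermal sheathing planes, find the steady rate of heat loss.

Sheathing layers in series; stud and cavity paths in parallel between them.
R_inner = 0.016/(0.68×11.5) = 0.002046 K/W
R_stud  = 0.16/(0.132×0.15×11.5) = 0.7027 K/W
R_cav   = 0.16/(0.0409×0.85×11.5) = 0.4002 K/W
1/R_core = 1/R_stud + 1/R_cav → R_core = 0.255 K/W
R_outer = 0.019/(0.165×11.5) = 0.01001 K/W
R_total = 0.267 K/W
Q = ΔT/R_total = 24/0.267

Q ≈ 89.9 W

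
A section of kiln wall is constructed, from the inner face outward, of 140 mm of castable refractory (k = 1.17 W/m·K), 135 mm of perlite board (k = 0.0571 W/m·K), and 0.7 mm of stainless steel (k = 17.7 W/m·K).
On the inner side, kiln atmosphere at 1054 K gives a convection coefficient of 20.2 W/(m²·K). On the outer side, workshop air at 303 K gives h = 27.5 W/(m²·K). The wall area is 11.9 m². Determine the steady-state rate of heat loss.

Model the wall as resistances in series:
R_inner film = 1/(h_i·A) = 1/(20.2×11.9) = 0.00416 K/W
R_castable refractory = L/(kA) = 0.14/(1.17×11.9) = 0.01006 K/W
R_perlite board = L/(kA) = 0.135/(0.0571×11.9) = 0.1987 K/W
R_stainless steel = L/(kA) = 0.0007/(17.7×11.9) = 3.323×10^-6 K/W
R_outer film = 1/(h_o·A) = 1/(27.5×11.9) = 0.003056 K/W
R_total = 0.216 K/W
Q = ΔT / R_total = 751 / 0.216

Q ≈ 3480 W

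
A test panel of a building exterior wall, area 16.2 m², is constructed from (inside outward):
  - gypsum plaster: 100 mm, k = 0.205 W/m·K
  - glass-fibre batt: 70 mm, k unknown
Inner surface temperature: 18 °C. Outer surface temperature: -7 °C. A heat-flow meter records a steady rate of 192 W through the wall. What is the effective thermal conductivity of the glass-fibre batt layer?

Treating each layer as a thermal resistance in series:
R_gypsum plaster = L/(kA) = 0.1/(0.205×16.2) = 0.03011 K/W
Sum of known resistances R_other = 0.03011 K/W
Total R = ΔT/Q = 25/192 = 0.1302 K/W
R_glass-fibre batt = R_total − R_other = 0.1001 K/W
k = L/(R·A) = 0.07/(0.1001×16.2)

k ≈ 0.0432 W/(m·K)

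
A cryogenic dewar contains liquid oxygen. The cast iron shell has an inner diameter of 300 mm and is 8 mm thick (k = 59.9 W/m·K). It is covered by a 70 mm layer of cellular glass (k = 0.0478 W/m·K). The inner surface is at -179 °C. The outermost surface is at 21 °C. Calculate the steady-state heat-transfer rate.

Q ≈ 61.8 W

Spherical conduction: R = (1/r_in − 1/r_out)/(4πk) per layer; series-sum.
R_cast iron shell = (1/0.15 − 1/0.158)/(4π×59.9) = 4.484×10^-4 K/W
R_cellular glass = (1/0.158 − 1/0.228)/(4π×0.0478) = 3.235 K/W
R_total = 3.235 K/W
Q = ΔT/R_total = 200/3.235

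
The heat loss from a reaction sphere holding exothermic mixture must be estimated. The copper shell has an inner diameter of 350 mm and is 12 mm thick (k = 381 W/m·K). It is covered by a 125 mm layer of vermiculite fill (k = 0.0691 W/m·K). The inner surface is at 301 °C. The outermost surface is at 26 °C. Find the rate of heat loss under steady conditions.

For a spherical shell R = (1/r₁ − 1/r₂)/(4πk); film R = 1/(h·4πr²). In series:
R_copper shell = (1/0.175 − 1/0.187)/(4π×381) = 7.659×10^-5 K/W
R_vermiculite fill = (1/0.187 − 1/0.312)/(4π×0.0691) = 2.467 K/W
R_total = 2.467 K/W
Q = ΔT/R_total = 275/2.467

Q ≈ 111 W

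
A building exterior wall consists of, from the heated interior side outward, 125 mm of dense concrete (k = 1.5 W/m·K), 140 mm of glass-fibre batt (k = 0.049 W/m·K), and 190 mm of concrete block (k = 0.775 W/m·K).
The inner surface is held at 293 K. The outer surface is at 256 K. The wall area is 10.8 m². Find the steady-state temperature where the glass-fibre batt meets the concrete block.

T ≈ 259 K

Series thermal resistances:
R_dense concrete = L/(kA) = 0.125/(1.5×10.8) = 0.007716 K/W
R_glass-fibre batt = L/(kA) = 0.14/(0.049×10.8) = 0.2646 K/W
R_concrete block = L/(kA) = 0.19/(0.775×10.8) = 0.0227 K/W
R_total = 0.295 K/W;  Q = ΔT/R_total = 37/0.295 = 125.4 W
T_interface = T_inner − Q·ΣR(inner→interface) = 293 − 125×0.2723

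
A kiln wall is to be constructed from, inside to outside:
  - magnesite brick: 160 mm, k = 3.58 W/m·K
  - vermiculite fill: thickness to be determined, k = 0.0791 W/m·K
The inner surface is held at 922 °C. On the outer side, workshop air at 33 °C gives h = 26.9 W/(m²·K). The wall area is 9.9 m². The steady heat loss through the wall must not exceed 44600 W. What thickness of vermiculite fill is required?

Model the wall as resistances in series:
R_magnesite brick = L/(kA) = 0.16/(3.58×9.9) = 0.004514 K/W
R_outer film = 1/(h_o·A) = 1/(26.9×9.9) = 0.003755 K/W
Sum of the known resistances R_other = 0.008269 K/W
Required total resistance R_tot = ΔT/Q_allow = 889/44600 = 0.01993 K/W
R_vermiculite fill = R_tot − R_other = 0.01166 K/W
L = R·k·A = 0.01166×0.0791×9.9

L ≈ 9.13 mm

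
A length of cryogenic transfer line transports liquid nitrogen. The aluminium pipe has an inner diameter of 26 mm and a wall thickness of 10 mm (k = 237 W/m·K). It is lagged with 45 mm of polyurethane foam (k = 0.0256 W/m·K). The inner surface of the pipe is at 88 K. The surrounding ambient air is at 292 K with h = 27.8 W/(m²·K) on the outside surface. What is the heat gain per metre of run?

Treating each annulus and film as a series resistance:
R_aluminium pipe wall = ln(23/13)/(2π×237×1) = 3.831×10^-4 K/W
R_polyurethane foam = ln(68/23)/(2π×0.0256×1) = 6.739 K/W
R_outer film = 1/(h_o·2πr_oL) = 1/(27.8×2π×0.068×1) = 0.08419 K/W
R_total = 6.824 K/W
Q = ΔT/R_total = 204/6.824

q′ ≈ 29.9 W/m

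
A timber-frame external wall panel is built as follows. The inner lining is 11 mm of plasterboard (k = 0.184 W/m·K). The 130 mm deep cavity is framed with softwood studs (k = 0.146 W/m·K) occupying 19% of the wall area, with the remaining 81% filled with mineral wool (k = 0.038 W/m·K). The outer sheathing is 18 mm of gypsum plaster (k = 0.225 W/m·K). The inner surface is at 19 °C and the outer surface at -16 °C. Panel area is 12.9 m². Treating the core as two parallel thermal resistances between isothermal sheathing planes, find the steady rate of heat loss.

Sheathing layers in series; stud and cavity paths in parallel between them.
R_inner = 0.011/(0.184×12.9) = 0.004634 K/W
R_stud  = 0.13/(0.146×0.19×12.9) = 0.3633 K/W
R_cav   = 0.13/(0.038×0.81×12.9) = 0.3274 K/W
1/R_core = 1/R_stud + 1/R_cav → R_core = 0.1722 K/W
R_outer = 0.018/(0.225×12.9) = 0.006202 K/W
R_total = 0.183 K/W
Q = ΔT/R_total = 35/0.183

Q ≈ 191 W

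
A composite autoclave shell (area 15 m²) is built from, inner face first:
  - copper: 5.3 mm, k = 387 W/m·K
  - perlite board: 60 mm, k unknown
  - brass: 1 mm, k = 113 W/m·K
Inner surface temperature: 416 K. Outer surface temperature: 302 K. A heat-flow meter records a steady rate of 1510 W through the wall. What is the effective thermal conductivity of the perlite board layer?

k ≈ 0.053 W/(m·K)

Model the wall as resistances in series:
R_copper = L/(kA) = 0.0053/(387×15) = 9.13×10^-7 K/W
R_brass = L/(kA) = 0.001/(113×15) = 5.9×10^-7 K/W
Sum of known resistances R_other = 1.503×10^-6 K/W
Total R = ΔT/Q = 114/1510 = 0.0755 K/W
R_perlite board = R_total − R_other = 0.0755 K/W
k = L/(R·A) = 0.06/(0.0755×15)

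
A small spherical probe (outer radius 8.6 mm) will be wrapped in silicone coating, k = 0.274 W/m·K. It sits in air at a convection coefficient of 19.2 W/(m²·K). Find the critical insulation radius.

For a sphere r_cr = 2k/h = 2×0.274/19.2
r_cr = 28.5 mm; since the bare radius (8.6 mm) is below r_cr, adding a thin layer of insulation will *increase* heat loss.

r_cr ≈ 28.5 mm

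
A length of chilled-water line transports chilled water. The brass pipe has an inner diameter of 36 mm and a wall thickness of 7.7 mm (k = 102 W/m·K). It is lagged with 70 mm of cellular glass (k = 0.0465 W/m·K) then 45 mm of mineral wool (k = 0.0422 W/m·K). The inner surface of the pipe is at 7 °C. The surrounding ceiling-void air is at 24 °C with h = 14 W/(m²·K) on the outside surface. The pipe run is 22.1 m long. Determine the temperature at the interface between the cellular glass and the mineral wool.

Cylindrical conduction, so R = ln(r₂/r₁)/(2πkL) per layer, in series:
R_brass pipe wall = ln(25.7/18)/(2π×102×22.1) = 2.514×10^-5 K/W
R_cellular glass = ln(95.7/25.7)/(2π×0.0465×22.1) = 0.2036 K/W
R_mineral wool = ln(140.7/95.7)/(2π×0.0422×22.1) = 0.06577 K/W
R_outer film = 1/(h_o·2πr_oL) = 1/(14×2π×0.1407×22.1) = 0.003656 K/W
R_total = 0.2731 K/W
Q = ΔT/R_total = 17/0.2731
Q = 62.3 W
T_interface = T_inner + Q·ΣR(inner→interface) = 7 + 62.3×0.2036

T ≈ 19.7 °C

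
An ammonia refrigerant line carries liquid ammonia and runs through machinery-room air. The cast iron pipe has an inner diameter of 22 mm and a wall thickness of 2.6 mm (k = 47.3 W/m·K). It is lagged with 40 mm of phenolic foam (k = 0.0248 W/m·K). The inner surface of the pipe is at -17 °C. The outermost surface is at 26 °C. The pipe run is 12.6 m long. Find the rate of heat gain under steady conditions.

Q ≈ 61.6 W

For a radial system each layer contributes R = ln(r_out/r_in)/(2πkL); films add R = 1/(hA).
R_cast iron pipe wall = ln(13.6/11)/(2π×47.3×12.6) = 5.666×10^-5 K/W
R_phenolic foam = ln(53.6/13.6)/(2π×0.0248×12.6) = 0.6985 K/W
R_total = 0.6986 K/W
Q = ΔT/R_total = 43/0.6986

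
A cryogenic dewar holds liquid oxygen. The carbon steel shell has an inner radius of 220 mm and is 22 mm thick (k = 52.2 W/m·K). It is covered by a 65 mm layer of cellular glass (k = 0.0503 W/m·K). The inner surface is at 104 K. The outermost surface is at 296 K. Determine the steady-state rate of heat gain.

Q ≈ 139 W

Radial (spherical) resistances in series:
R_carbon steel shell = (1/0.22 − 1/0.242)/(4π×52.2) = 6.299×10^-4 K/W
R_cellular glass = (1/0.242 − 1/0.307)/(4π×0.0503) = 1.384 K/W
R_total = 1.385 K/W
Q = ΔT/R_total = 192/1.385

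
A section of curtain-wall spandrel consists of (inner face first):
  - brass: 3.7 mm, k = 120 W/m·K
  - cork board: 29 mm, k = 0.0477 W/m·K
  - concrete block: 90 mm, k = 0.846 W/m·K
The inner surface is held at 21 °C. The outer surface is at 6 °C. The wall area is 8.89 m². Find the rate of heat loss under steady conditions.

Q ≈ 187 W

Thermal resistances in series:
R_brass = L/(kA) = 0.0037/(120×8.89) = 3.468×10^-6 K/W
R_cork board = L/(kA) = 0.029/(0.0477×8.89) = 0.06839 K/W
R_concrete block = L/(kA) = 0.09/(0.846×8.89) = 0.01197 K/W
R_total = 0.08036 K/W
Q = ΔT / R_total = 15 / 0.08036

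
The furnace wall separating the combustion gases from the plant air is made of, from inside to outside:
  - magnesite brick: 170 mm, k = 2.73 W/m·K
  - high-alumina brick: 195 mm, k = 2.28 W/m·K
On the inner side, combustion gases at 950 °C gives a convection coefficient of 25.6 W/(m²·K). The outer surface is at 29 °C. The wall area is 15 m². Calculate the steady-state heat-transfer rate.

Q ≈ 73900 W

Thermal resistances in series:
R_inner film = 1/(h_i·A) = 1/(25.6×15) = 0.002604 K/W
R_magnesite brick = L/(kA) = 0.17/(2.73×15) = 0.004151 K/W
R_high-alumina brick = L/(kA) = 0.195/(2.28×15) = 0.005702 K/W
R_total = 0.01246 K/W
Q = ΔT / R_total = 921 / 0.01246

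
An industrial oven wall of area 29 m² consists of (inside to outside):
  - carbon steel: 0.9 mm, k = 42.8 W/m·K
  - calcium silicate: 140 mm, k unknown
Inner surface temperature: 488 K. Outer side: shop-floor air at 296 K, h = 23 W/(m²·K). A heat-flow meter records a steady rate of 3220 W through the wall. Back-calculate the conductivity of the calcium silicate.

k ≈ 0.0831 W/(m·K)

Treating each layer as a thermal resistance in series:
R_carbon steel = L/(kA) = 0.0009/(42.8×29) = 7.251×10^-7 K/W
R_outer film = 1/(h_o·A) = 1/(23×29) = 0.001499 K/W
Sum of known resistances R_other = 0.0015 K/W
Total R = ΔT/Q = 192/3220 = 0.05963 K/W
R_calcium silicate = R_total − R_other = 0.05813 K/W
k = L/(R·A) = 0.14/(0.05813×29)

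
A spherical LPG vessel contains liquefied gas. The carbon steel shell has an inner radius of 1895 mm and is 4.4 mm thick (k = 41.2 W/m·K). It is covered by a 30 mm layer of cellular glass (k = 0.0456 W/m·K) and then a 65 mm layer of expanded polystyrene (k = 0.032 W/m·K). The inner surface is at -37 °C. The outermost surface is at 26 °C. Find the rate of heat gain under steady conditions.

Q ≈ 1120 W

Spherical conduction: R = (1/r_in − 1/r_out)/(4πk) per layer; series-sum.
R_carbon steel shell = (1/1.895 − 1/1.8994)/(4π×41.2) = 2.361×10^-6 K/W
R_cellular glass = (1/1.8994 − 1/1.9294)/(4π×0.0456) = 0.01429 K/W
R_expanded polystyrene = (1/1.9294 − 1/1.9944)/(4π×0.032) = 0.04201 K/W
R_total = 0.0563 K/W
Q = ΔT/R_total = 63/0.0563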